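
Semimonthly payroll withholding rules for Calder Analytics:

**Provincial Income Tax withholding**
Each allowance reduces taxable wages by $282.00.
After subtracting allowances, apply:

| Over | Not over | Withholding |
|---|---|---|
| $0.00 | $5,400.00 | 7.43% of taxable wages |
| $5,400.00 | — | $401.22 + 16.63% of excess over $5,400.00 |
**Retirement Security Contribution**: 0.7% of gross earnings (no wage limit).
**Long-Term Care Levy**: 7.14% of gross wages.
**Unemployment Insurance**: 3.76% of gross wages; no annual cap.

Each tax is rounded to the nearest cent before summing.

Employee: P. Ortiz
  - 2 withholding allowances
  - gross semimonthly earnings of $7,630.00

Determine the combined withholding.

Provincial Income Tax: taxable = $7,630.00 − 2×$282.00 = $7,066.00
  $401.22 + 16.63% × ($7,066.00 − $5,400.00) = $401.22 + 16.63% × $1,666.00 = $678.28
Retirement Security Contribution: 0.7% × $7,630.00 = $53.41
Long-Term Care Levy: 7.14% × $7,630.00 = $544.78
Unemployment Insurance: 3.76% × $7,630.00 = $286.89
Total: $678.28 + $53.41 + $544.78 + $286.89 = $1,563.36

$1,563.36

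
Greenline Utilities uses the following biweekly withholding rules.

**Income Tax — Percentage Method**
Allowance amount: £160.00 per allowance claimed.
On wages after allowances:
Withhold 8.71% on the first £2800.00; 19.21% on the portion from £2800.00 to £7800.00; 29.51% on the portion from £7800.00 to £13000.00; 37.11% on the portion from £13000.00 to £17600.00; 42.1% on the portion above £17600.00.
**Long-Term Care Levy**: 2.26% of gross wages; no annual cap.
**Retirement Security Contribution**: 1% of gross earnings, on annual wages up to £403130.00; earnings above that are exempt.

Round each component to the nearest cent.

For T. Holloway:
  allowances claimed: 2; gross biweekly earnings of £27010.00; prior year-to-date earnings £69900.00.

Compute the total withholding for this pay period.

£9153.38

Income Tax: taxable = £27010.00 − 2×£160.00 = £26690.00
  £4445.96 + 42.1% × (£26690.00 − £17600.00) = £4445.96 + 42.1% × £9090.00 = £8272.85
Long-Term Care Levy: 2.26% × £27010.00 = £610.43
Retirement Security Contribution: 1% × £27010.00 = £270.10
Total: £8272.85 + £610.43 + £270.10 = £9153.38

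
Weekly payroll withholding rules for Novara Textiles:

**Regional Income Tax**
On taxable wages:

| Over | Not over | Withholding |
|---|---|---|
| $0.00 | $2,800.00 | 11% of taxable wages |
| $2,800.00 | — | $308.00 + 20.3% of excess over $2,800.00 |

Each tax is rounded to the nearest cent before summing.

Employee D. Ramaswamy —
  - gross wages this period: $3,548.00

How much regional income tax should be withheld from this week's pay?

$459.84

Regional Income Tax: taxable = $3,548.00
  $308.00 + 20.3% × ($3,548.00 − $2,800.00) = $308.00 + 20.3% × $748.00 = $459.84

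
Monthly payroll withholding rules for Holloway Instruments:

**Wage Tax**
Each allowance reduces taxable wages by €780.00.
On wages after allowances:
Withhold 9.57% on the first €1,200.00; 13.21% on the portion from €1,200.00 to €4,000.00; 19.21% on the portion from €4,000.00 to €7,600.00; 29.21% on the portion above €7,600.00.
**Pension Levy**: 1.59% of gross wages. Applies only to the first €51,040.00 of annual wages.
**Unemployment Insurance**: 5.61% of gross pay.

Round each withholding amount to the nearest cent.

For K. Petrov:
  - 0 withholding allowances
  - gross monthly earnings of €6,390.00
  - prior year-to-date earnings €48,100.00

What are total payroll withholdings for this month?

€1,349.07

Wage Tax: taxable = €6,390.00
  €484.72 + 19.21% × (€6,390.00 − €4,000.00) = €484.72 + 19.21% × €2,390.00 = €943.84
Pension Levy: cap €51,040.00 − YTD €48,100.00 = €2,940.00 subject; 1.59% × €2,940.00 = €46.75
Unemployment Insurance: 5.61% × €6,390.00 = €358.48
Total: €943.84 + €46.75 + €358.48 = €1,349.07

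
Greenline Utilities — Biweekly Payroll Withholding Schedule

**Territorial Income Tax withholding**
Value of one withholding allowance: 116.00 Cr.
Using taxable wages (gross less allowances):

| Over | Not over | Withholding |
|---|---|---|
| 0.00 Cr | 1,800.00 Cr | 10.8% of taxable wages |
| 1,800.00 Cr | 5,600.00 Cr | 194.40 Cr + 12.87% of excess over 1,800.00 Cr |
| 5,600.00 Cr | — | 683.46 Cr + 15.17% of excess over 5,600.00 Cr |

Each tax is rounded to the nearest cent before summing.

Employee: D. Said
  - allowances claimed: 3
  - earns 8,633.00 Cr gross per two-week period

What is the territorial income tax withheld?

Territorial Income Tax: taxable = 8,633.00 Cr − 3×116.00 Cr = 8,285.00 Cr
  683.46 Cr + 15.17% × (8,285.00 Cr − 5,600.00 Cr) = 683.46 Cr + 15.17% × 2,685.00 Cr = 1,090.77 Cr

1,090.77 Cr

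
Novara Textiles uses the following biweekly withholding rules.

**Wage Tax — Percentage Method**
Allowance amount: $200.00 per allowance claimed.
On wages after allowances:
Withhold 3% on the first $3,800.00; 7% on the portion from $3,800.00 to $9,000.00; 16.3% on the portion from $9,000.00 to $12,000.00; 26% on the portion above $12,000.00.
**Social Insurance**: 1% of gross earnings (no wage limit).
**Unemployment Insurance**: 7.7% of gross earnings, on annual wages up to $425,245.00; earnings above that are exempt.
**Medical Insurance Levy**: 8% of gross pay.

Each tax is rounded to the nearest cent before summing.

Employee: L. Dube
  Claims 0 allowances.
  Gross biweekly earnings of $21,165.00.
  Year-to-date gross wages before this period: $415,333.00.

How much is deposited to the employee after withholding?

$15,147.03

Wage Tax: taxable = $21,165.00
  $967.00 + 26% × ($21,165.00 − $12,000.00) = $967.00 + 26% × $9,165.00 = $3,349.90
Social Insurance: 1% × $21,165.00 = $211.65
Unemployment Insurance: cap $425,245.00 − YTD $415,333.00 = $9,912.00 subject; 7.7% × $9,912.00 = $763.22
Medical Insurance Levy: 8% × $21,165.00 = $1,693.20
Total withheld: $3,349.90 + $211.65 + $763.22 + $1,693.20 = $6,017.97
Net pay: $21,165.00 − $6,017.97 = $15,147.03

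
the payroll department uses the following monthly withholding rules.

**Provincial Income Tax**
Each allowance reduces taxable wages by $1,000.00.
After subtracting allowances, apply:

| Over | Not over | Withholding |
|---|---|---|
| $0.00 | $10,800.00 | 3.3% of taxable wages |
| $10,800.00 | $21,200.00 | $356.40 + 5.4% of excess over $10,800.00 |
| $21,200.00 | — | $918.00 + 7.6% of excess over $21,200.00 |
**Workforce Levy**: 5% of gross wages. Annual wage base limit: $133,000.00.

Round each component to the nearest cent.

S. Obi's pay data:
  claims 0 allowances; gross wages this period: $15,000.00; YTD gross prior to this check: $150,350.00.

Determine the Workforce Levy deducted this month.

Workforce Levy: YTD $150,350.00 ≥ cap $133,000.00 → $0.00

$0.00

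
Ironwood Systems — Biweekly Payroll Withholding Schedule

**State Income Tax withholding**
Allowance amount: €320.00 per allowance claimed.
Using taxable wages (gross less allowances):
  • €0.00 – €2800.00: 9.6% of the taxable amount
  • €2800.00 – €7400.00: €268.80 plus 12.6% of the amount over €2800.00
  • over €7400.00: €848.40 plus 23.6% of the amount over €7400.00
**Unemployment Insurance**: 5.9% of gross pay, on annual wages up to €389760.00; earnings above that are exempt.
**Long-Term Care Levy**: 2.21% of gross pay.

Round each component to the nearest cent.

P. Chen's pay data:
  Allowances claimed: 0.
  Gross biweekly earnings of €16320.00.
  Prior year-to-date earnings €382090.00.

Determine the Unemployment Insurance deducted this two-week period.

€452.53

Unemployment Insurance: cap €389760.00 − YTD €382090.00 = €7670.00 subject; 5.9% × €7670.00 = €452.53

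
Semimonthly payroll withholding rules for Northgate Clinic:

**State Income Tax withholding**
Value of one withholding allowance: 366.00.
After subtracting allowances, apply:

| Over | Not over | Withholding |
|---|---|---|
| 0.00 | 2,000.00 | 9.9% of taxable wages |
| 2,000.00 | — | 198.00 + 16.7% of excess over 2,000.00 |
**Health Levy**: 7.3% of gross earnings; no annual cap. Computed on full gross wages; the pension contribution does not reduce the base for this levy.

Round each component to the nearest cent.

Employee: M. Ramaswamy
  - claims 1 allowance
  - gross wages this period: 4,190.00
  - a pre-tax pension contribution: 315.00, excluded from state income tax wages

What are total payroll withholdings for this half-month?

755.87

State Income Tax: taxable = 4,190.00 − 315.00 − 1×366.00 = 3,509.00
  198.00 + 16.7% × (3,509.00 − 2,000.00) = 198.00 + 16.7% × 1,509.00 = 450.00
Health Levy: 7.3% × 4,190.00 = 305.87
Total: 450.00 + 305.87 = 755.87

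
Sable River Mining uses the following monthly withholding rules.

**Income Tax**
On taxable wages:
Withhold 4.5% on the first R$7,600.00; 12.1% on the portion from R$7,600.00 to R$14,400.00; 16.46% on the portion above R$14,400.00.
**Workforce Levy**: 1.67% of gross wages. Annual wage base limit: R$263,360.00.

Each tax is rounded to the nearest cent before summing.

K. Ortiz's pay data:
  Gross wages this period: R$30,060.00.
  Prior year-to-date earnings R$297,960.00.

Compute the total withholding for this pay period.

R$3,742.44

Income Tax: taxable = R$30,060.00
  R$1,164.80 + 16.46% × (R$30,060.00 − R$14,400.00) = R$1,164.80 + 16.46% × R$15,660.00 = R$3,742.44
Workforce Levy: YTD R$297,960.00 ≥ cap R$263,360.00 → R$0.00
Total: R$3,742.44 + R$0.00 = R$3,742.44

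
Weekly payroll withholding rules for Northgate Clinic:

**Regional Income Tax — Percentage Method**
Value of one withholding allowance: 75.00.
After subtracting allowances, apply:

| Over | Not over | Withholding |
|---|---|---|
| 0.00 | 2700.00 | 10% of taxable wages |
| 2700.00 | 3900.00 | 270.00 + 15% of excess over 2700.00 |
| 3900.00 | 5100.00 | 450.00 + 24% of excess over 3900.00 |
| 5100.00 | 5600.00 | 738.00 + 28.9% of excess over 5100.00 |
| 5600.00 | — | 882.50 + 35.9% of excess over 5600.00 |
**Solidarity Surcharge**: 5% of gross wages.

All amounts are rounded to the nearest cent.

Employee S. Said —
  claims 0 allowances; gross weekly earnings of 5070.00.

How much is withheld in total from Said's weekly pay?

984.30

Regional Income Tax: taxable = 5070.00
  450.00 + 24% × (5070.00 − 3900.00) = 450.00 + 24% × 1170.00 = 730.80
Solidarity Surcharge: 5% × 5070.00 = 253.50
Total: 730.80 + 253.50 = 984.30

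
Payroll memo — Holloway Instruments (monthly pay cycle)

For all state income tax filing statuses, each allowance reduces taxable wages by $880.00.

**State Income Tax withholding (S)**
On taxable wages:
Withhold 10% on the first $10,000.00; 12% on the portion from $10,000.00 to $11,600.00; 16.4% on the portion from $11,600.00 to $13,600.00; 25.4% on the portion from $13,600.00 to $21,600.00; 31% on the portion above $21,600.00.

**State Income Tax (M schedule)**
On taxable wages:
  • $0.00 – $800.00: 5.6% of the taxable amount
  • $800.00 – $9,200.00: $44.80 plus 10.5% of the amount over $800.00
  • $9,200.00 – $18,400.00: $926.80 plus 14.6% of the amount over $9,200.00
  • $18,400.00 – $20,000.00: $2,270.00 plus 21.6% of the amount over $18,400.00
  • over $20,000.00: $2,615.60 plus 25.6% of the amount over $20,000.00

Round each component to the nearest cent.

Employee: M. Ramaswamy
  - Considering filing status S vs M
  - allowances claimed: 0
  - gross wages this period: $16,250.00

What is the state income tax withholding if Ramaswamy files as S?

State Income Tax (S): taxable = $16,250.00
  $1,520.00 + 25.4% × ($16,250.00 − $13,600.00) = $1,520.00 + 25.4% × $2,650.00 = $2,193.10

$2,193.10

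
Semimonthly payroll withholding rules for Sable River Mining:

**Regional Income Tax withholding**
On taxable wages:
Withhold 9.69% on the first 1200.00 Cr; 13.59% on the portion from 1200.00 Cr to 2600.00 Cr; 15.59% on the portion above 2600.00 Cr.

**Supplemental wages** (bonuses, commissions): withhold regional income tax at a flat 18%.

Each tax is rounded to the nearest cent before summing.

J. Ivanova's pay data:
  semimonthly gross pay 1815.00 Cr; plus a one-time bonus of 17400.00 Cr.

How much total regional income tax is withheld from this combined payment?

3331.86 Cr

Regional Income Tax: taxable = 1815.00 Cr
  116.28 Cr + 13.59% × (1815.00 Cr − 1200.00 Cr) = 116.28 Cr + 13.59% × 615.00 Cr = 199.86 Cr
Supplemental (18% flat on bonus): 18% × 17400.00 Cr = 3132.00 Cr
Total regional income tax: 199.86 Cr + 3132.00 Cr = 3331.86 Cr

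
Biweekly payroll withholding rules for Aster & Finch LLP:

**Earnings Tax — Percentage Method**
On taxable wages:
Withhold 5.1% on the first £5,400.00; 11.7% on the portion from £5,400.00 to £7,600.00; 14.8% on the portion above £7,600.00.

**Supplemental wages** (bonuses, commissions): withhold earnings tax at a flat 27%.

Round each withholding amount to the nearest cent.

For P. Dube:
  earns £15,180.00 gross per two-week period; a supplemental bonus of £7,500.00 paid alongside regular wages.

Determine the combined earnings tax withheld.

Earnings Tax: taxable = £15,180.00
  £532.80 + 14.8% × (£15,180.00 − £7,600.00) = £532.80 + 14.8% × £7,580.00 = £1,654.64
Supplemental (27% flat on bonus): 27% × £7,500.00 = £2,025.00
Total earnings tax: £1,654.64 + £2,025.00 = £3,679.64

£3,679.64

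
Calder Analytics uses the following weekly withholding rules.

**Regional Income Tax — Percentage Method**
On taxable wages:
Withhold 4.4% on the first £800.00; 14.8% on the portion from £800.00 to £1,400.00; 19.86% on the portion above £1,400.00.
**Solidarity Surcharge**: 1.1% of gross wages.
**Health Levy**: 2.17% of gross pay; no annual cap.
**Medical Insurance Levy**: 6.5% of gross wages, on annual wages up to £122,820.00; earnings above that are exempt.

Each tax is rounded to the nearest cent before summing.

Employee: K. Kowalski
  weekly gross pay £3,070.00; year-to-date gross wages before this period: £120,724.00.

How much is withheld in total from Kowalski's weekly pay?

£692.29

Regional Income Tax: taxable = £3,070.00
  £124.00 + 19.86% × (£3,070.00 − £1,400.00) = £124.00 + 19.86% × £1,670.00 = £455.66
Solidarity Surcharge: 1.1% × £3,070.00 = £33.77
Health Levy: 2.17% × £3,070.00 = £66.62
Medical Insurance Levy: cap £122,820.00 − YTD £120,724.00 = £2,096.00 subject; 6.5% × £2,096.00 = £136.24
Total: £455.66 + £33.77 + £66.62 + £136.24 = £692.29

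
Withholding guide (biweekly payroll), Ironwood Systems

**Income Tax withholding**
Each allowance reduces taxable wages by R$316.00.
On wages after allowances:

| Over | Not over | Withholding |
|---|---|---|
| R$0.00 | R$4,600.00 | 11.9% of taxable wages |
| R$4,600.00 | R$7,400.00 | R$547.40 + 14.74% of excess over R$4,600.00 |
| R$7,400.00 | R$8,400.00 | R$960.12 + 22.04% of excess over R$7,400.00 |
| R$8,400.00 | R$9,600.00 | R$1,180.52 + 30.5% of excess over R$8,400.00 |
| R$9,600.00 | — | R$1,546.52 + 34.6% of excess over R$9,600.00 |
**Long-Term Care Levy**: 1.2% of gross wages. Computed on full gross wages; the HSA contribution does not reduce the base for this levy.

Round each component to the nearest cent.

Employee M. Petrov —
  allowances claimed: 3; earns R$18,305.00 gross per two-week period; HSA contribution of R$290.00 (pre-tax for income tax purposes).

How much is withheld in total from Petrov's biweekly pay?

R$4,349.76

Income Tax: taxable = R$18,305.00 − R$290.00 − 3×R$316.00 = R$17,067.00
  R$1,546.52 + 34.6% × (R$17,067.00 − R$9,600.00) = R$1,546.52 + 34.6% × R$7,467.00 = R$4,130.10
Long-Term Care Levy: 1.2% × R$18,305.00 = R$219.66
Total: R$4,130.10 + R$219.66 = R$4,349.76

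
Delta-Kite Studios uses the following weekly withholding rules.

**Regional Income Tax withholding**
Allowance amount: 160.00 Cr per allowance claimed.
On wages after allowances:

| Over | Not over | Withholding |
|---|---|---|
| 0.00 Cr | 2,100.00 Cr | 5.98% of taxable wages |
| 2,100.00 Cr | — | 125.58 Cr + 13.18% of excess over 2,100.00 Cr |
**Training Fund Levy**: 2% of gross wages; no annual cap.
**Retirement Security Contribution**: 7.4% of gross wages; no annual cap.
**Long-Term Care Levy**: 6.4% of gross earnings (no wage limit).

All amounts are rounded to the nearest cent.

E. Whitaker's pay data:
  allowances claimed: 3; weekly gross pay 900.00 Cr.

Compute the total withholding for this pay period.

167.32 Cr

Regional Income Tax: taxable = 900.00 Cr − 3×160.00 Cr = 420.00 Cr
  5.98% × 420.00 Cr = 25.12 Cr
Training Fund Levy: 2% × 900.00 Cr = 18.00 Cr
Retirement Security Contribution: 7.4% × 900.00 Cr = 66.60 Cr
Long-Term Care Levy: 6.4% × 900.00 Cr = 57.60 Cr
Total: 25.12 Cr + 18.00 Cr + 66.60 Cr + 57.60 Cr = 167.32 Cr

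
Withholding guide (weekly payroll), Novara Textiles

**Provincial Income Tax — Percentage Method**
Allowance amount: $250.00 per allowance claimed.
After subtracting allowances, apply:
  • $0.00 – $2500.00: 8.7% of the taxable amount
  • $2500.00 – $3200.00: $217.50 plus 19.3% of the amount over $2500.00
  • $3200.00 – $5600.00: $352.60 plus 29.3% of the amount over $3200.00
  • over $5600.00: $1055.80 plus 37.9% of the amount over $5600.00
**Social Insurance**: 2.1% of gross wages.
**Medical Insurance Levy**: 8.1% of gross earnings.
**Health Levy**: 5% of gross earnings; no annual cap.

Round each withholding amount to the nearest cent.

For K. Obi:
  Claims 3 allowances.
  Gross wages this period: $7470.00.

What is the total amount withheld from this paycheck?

$2615.72

Provincial Income Tax: taxable = $7470.00 − 3×$250.00 = $6720.00
  $1055.80 + 37.9% × ($6720.00 − $5600.00) = $1055.80 + 37.9% × $1120.00 = $1480.28
Social Insurance: 2.1% × $7470.00 = $156.87
Medical Insurance Levy: 8.1% × $7470.00 = $605.07
Health Levy: 5% × $7470.00 = $373.50
Total: $1480.28 + $156.87 + $605.07 + $373.50 = $2615.72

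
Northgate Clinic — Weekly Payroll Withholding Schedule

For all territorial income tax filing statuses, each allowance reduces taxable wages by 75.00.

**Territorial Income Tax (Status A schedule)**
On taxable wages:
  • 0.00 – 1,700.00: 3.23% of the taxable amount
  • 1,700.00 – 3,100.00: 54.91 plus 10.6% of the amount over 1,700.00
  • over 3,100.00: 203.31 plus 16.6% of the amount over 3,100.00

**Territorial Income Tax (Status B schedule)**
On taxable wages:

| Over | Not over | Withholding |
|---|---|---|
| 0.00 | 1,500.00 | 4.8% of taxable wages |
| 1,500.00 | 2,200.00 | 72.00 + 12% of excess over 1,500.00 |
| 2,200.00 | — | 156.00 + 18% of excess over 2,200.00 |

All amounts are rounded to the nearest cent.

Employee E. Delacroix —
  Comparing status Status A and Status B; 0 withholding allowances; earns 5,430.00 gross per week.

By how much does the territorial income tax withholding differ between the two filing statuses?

Territorial Income Tax (Status A): taxable = 5,430.00
  203.31 + 16.6% × (5,430.00 − 3,100.00) = 203.31 + 16.6% × 2,330.00 = 590.09
Territorial Income Tax (Status B): taxable = 5,430.00
  156.00 + 18% × (5,430.00 − 2,200.00) = 156.00 + 18% × 3,230.00 = 737.40
Difference: |590.09 − 737.40| = 147.31 (higher under Status B)

147.31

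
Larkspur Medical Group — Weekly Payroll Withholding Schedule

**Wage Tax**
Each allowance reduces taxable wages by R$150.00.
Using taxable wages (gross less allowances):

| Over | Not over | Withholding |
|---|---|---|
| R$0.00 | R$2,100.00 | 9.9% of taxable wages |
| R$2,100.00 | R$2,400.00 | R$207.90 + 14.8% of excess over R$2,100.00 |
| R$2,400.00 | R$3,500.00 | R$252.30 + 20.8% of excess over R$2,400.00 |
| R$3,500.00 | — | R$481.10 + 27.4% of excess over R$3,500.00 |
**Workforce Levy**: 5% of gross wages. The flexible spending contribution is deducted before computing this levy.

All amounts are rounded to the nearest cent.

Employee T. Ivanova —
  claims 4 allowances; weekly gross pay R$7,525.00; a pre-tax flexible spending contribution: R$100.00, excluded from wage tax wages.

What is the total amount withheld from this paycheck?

R$1,763.40

Wage Tax: taxable = R$7,525.00 − R$100.00 − 4×R$150.00 = R$6,825.00
  R$481.10 + 27.4% × (R$6,825.00 − R$3,500.00) = R$481.10 + 27.4% × R$3,325.00 = R$1,392.15
Workforce Levy: 5% × R$7,425.00 = R$371.25
Total: R$1,392.15 + R$371.25 = R$1,763.40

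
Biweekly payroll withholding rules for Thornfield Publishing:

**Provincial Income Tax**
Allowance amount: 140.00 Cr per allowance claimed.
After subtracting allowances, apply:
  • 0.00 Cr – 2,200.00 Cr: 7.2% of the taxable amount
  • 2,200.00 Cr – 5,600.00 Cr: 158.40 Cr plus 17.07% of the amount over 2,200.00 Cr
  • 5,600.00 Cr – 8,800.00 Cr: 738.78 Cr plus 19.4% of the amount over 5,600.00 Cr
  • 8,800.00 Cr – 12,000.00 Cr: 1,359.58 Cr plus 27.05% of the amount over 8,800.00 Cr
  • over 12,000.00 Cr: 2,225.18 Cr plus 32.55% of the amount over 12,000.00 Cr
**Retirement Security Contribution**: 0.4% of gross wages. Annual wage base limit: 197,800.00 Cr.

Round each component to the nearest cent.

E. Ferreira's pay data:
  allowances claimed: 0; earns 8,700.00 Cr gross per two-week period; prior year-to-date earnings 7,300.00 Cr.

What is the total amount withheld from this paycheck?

1,374.98 Cr

Provincial Income Tax: taxable = 8,700.00 Cr
  738.78 Cr + 19.4% × (8,700.00 Cr − 5,600.00 Cr) = 738.78 Cr + 19.4% × 3,100.00 Cr = 1,340.18 Cr
Retirement Security Contribution: 0.4% × 8,700.00 Cr = 34.80 Cr
Total: 1,340.18 Cr + 34.80 Cr = 1,374.98 Cr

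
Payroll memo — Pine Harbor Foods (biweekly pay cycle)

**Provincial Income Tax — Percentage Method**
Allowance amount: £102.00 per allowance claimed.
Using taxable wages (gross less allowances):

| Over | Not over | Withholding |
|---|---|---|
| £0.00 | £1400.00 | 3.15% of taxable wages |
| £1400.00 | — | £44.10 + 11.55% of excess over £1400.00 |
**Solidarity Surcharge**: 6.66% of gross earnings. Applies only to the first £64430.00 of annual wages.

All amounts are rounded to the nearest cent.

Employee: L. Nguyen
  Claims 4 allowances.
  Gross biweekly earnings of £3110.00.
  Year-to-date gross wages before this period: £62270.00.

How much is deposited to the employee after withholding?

£2771.66

Provincial Income Tax: taxable = £3110.00 − 4×£102.00 = £2702.00
  £44.10 + 11.55% × (£2702.00 − £1400.00) = £44.10 + 11.55% × £1302.00 = £194.48
Solidarity Surcharge: cap £64430.00 − YTD £62270.00 = £2160.00 subject; 6.66% × £2160.00 = £143.86
Total withheld: £194.48 + £143.86 = £338.34
Net pay: £3110.00 − £338.34 = £2771.66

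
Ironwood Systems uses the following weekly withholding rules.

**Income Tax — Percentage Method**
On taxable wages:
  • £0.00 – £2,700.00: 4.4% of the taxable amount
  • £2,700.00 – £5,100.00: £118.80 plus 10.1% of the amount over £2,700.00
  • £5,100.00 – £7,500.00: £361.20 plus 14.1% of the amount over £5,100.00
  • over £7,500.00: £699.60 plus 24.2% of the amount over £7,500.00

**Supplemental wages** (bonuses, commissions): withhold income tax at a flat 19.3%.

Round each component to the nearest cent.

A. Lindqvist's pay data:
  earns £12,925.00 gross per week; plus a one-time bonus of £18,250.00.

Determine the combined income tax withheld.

Income Tax: taxable = £12,925.00
  £699.60 + 24.2% × (£12,925.00 − £7,500.00) = £699.60 + 24.2% × £5,425.00 = £2,012.45
Supplemental (19.3% flat on bonus): 19.3% × £18,250.00 = £3,522.25
Total income tax: £2,012.45 + £3,522.25 = £5,534.70

£5,534.70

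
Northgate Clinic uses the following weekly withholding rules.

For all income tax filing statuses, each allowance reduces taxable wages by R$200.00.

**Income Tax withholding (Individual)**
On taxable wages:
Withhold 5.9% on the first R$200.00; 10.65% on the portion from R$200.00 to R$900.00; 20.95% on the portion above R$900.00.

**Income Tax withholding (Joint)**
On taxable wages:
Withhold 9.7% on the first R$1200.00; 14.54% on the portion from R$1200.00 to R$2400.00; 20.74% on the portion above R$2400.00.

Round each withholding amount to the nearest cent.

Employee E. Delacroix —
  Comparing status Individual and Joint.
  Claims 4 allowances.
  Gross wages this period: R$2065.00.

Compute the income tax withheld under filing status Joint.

R$125.85

Income Tax (Joint): taxable = R$2065.00 − 4×R$200.00 = R$1265.00
  R$116.40 + 14.54% × (R$1265.00 − R$1200.00) = R$116.40 + 14.54% × R$65.00 = R$125.85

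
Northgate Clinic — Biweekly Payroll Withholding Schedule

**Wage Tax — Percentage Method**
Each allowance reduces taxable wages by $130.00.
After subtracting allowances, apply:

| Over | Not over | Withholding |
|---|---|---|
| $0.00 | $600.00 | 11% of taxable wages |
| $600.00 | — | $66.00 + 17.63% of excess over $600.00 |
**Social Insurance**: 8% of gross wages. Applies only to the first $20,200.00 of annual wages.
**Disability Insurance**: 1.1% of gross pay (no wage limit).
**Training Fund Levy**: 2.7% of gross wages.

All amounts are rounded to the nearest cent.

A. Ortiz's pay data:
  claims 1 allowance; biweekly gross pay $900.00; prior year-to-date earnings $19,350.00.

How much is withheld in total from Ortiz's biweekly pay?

$198.17

Wage Tax: taxable = $900.00 − 1×$130.00 = $770.00
  $66.00 + 17.63% × ($770.00 − $600.00) = $66.00 + 17.63% × $170.00 = $95.97
Social Insurance: cap $20,200.00 − YTD $19,350.00 = $850.00 subject; 8% × $850.00 = $68.00
Disability Insurance: 1.1% × $900.00 = $9.90
Training Fund Levy: 2.7% × $900.00 = $24.30
Total: $95.97 + $68.00 + $9.90 + $24.30 = $198.17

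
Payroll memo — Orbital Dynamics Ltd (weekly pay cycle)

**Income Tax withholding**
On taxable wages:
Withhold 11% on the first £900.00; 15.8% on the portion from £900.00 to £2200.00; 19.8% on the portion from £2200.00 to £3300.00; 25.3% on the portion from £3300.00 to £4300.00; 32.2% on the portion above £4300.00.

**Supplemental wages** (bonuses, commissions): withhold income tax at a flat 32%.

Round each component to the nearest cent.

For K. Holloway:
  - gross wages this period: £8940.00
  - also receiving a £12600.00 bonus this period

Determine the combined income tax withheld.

Income Tax: taxable = £8940.00
  £775.20 + 32.2% × (£8940.00 − £4300.00) = £775.20 + 32.2% × £4640.00 = £2269.28
Supplemental (32% flat on bonus): 32% × £12600.00 = £4032.00
Total income tax: £2269.28 + £4032.00 = £6301.28

£6301.28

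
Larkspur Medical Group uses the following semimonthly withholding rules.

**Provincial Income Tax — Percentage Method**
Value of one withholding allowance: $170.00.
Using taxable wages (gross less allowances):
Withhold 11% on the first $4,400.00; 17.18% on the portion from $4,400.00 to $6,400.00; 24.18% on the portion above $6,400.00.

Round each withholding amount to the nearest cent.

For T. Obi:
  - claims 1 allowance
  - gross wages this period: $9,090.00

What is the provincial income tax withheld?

$1,436.94

Provincial Income Tax: taxable = $9,090.00 − 1×$170.00 = $8,920.00
  $827.60 + 24.18% × ($8,920.00 − $6,400.00) = $827.60 + 24.18% × $2,520.00 = $1,436.94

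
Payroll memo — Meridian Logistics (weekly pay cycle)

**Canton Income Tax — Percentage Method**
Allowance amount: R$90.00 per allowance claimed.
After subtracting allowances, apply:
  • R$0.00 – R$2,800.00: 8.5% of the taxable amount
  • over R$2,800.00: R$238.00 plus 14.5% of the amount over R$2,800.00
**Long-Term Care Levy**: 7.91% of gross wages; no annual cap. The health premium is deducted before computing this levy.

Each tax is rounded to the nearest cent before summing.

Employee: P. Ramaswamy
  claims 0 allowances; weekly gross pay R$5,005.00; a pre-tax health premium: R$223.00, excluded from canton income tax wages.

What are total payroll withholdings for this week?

R$903.65

Canton Income Tax: taxable = R$5,005.00 − R$223.00 = R$4,782.00
  R$238.00 + 14.5% × (R$4,782.00 − R$2,800.00) = R$238.00 + 14.5% × R$1,982.00 = R$525.39
Long-Term Care Levy: 7.91% × R$4,782.00 = R$378.26
Total: R$525.39 + R$378.26 = R$903.65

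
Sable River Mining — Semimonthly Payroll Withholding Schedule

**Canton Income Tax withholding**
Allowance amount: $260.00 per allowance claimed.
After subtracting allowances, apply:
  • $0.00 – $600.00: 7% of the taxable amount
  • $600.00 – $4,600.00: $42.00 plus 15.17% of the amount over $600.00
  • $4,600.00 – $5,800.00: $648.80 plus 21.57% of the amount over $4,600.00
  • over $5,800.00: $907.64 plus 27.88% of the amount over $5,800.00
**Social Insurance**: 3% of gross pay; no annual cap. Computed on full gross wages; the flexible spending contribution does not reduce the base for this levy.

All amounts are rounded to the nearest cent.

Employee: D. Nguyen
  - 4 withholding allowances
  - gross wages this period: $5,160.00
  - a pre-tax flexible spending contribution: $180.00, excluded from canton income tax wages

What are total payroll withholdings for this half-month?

$703.48

Canton Income Tax: taxable = $5,160.00 − $180.00 − 4×$260.00 = $3,940.00
  $42.00 + 15.17% × ($3,940.00 − $600.00) = $42.00 + 15.17% × $3,340.00 = $548.68
Social Insurance: 3% × $5,160.00 = $154.80
Total: $548.68 + $154.80 = $703.48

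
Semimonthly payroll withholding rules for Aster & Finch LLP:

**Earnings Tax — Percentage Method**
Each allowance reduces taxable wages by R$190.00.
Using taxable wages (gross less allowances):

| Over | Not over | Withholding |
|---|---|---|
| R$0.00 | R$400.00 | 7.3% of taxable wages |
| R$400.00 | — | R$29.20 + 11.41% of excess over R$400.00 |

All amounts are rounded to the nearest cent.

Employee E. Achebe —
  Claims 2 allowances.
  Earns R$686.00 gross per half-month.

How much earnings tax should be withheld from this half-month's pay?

Earnings Tax: taxable = R$686.00 − 2×R$190.00 = R$306.00
  7.3% × R$306.00 = R$22.34

R$22.34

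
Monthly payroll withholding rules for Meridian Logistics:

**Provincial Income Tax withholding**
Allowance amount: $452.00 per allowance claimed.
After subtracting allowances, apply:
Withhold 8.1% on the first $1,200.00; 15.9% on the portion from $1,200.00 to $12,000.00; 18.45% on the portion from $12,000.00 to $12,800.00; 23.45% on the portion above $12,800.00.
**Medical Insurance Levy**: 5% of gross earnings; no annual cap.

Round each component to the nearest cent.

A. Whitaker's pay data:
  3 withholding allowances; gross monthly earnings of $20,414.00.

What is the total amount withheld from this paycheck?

$4,450.20

Provincial Income Tax: taxable = $20,414.00 − 3×$452.00 = $19,058.00
  $1,962.00 + 23.45% × ($19,058.00 − $12,800.00) = $1,962.00 + 23.45% × $6,258.00 = $3,429.50
Medical Insurance Levy: 5% × $20,414.00 = $1,020.70
Total: $3,429.50 + $1,020.70 = $4,450.20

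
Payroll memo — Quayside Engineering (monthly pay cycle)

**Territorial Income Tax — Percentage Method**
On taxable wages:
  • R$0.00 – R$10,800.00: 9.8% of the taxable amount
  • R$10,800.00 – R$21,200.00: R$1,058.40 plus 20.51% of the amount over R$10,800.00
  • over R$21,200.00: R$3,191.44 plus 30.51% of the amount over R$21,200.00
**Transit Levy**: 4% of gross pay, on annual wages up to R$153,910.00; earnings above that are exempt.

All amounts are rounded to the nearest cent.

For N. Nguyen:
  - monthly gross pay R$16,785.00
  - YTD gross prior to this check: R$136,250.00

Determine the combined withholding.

R$2,957.32

Territorial Income Tax: taxable = R$16,785.00
  R$1,058.40 + 20.51% × (R$16,785.00 − R$10,800.00) = R$1,058.40 + 20.51% × R$5,985.00 = R$2,285.92
Transit Levy: 4% × R$16,785.00 = R$671.40
Total: R$2,285.92 + R$671.40 = R$2,957.32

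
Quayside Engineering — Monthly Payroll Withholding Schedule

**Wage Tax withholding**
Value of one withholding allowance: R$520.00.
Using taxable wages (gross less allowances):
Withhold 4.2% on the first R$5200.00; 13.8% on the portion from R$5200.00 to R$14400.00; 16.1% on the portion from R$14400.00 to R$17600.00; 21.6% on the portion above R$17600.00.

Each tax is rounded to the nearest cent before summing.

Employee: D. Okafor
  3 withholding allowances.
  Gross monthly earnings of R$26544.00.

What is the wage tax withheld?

Wage Tax: taxable = R$26544.00 − 3×R$520.00 = R$24984.00
  R$2003.20 + 21.6% × (R$24984.00 − R$17600.00) = R$2003.20 + 21.6% × R$7384.00 = R$3598.14

R$3598.14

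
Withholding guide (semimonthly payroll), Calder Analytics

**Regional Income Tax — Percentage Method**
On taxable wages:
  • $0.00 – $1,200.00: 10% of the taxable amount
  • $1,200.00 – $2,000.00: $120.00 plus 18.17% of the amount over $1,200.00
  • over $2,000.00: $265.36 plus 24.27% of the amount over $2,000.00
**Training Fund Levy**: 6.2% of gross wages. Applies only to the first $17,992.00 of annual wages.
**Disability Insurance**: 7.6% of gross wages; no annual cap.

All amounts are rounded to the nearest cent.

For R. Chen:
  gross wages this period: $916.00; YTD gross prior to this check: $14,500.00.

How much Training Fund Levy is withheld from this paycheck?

Training Fund Levy: 6.2% × $916.00 = $56.79

$56.79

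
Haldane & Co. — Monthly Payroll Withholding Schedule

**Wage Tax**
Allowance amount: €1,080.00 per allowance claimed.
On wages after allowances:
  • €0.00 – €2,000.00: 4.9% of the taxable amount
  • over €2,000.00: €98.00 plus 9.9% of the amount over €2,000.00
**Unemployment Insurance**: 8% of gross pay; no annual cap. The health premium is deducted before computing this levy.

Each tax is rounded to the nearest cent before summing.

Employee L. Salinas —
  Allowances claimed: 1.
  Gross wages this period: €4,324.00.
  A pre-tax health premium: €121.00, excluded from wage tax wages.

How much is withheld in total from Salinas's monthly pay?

€545.42

Wage Tax: taxable = €4,324.00 − €121.00 − 1×€1,080.00 = €3,123.00
  €98.00 + 9.9% × (€3,123.00 − €2,000.00) = €98.00 + 9.9% × €1,123.00 = €209.18
Unemployment Insurance: 8% × €4,203.00 = €336.24
Total: €209.18 + €336.24 = €545.42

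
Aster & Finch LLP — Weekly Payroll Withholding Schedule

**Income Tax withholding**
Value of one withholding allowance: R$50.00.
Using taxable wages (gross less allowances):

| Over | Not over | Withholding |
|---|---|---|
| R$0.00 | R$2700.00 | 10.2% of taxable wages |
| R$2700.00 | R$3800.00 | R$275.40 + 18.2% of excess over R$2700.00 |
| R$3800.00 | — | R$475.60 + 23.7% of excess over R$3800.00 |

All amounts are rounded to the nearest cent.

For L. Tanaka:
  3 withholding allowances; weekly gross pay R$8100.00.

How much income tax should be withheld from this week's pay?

R$1459.15

Income Tax: taxable = R$8100.00 − 3×R$50.00 = R$7950.00
  R$475.60 + 23.7% × (R$7950.00 − R$3800.00) = R$475.60 + 23.7% × R$4150.00 = R$1459.15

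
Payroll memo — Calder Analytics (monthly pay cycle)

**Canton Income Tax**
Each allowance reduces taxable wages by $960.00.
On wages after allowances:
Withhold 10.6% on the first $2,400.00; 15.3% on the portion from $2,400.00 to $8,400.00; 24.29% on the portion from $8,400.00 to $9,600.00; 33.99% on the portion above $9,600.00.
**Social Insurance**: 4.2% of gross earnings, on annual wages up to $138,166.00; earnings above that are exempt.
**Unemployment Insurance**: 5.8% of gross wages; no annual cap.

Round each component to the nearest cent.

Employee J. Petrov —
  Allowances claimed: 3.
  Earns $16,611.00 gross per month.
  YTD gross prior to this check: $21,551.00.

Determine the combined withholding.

$4,529.11

Canton Income Tax: taxable = $16,611.00 − 3×$960.00 = $13,731.00
  $1,463.88 + 33.99% × ($13,731.00 − $9,600.00) = $1,463.88 + 33.99% × $4,131.00 = $2,868.01
Social Insurance: 4.2% × $16,611.00 = $697.66
Unemployment Insurance: 5.8% × $16,611.00 = $963.44
Total: $2,868.01 + $697.66 + $963.44 = $4,529.11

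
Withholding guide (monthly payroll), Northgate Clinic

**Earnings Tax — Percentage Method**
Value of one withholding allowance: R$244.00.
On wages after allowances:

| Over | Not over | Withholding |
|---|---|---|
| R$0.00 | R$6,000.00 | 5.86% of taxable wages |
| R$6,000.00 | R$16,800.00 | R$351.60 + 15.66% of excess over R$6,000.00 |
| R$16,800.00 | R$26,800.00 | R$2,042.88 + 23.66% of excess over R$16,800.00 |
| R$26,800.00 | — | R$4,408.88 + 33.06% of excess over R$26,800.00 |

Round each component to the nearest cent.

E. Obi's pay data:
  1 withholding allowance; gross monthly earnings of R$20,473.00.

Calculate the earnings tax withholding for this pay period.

R$2,854.18

Earnings Tax: taxable = R$20,473.00 − 1×R$244.00 = R$20,229.00
  R$2,042.88 + 23.66% × (R$20,229.00 − R$16,800.00) = R$2,042.88 + 23.66% × R$3,429.00 = R$2,854.18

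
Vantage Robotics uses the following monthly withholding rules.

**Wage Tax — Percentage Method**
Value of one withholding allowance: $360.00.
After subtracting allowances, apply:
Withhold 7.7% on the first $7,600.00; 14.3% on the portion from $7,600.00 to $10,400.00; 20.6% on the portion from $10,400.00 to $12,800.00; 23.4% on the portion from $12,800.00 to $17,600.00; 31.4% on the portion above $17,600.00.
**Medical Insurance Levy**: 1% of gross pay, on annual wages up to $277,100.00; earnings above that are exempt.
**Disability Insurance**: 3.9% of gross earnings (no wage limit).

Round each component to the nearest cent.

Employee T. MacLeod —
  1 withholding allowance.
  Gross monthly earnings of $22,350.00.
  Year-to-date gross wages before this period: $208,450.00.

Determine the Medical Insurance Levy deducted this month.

Medical Insurance Levy: 1% × $22,350.00 = $223.50

$223.50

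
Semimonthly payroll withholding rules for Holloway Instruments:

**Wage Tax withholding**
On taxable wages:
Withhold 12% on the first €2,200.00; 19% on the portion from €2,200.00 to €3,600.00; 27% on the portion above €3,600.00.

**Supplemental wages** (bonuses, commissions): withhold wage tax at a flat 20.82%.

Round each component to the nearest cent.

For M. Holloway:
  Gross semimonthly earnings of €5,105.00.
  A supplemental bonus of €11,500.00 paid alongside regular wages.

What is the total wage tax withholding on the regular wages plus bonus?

€3,330.65

Wage Tax: taxable = €5,105.00
  €530.00 + 27% × (€5,105.00 − €3,600.00) = €530.00 + 27% × €1,505.00 = €936.35
Supplemental (20.82% flat on bonus): 20.82% × €11,500.00 = €2,394.30
Total wage tax: €936.35 + €2,394.30 = €3,330.65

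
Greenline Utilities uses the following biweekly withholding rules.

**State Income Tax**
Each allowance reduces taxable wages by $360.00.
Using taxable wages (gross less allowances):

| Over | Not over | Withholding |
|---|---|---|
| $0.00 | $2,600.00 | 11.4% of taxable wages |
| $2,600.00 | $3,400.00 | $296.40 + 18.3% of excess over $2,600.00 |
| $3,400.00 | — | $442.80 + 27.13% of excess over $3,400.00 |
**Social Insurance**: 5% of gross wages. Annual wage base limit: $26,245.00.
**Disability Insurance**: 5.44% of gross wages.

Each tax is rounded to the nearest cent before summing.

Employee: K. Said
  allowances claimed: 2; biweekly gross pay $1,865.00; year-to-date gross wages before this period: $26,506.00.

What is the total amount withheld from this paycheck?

$231.99

State Income Tax: taxable = $1,865.00 − 2×$360.00 = $1,145.00
  11.4% × $1,145.00 = $130.53
Social Insurance: YTD $26,506.00 ≥ cap $26,245.00 → $0.00
Disability Insurance: 5.44% × $1,865.00 = $101.46
Total: $130.53 + $0.00 + $101.46 = $231.99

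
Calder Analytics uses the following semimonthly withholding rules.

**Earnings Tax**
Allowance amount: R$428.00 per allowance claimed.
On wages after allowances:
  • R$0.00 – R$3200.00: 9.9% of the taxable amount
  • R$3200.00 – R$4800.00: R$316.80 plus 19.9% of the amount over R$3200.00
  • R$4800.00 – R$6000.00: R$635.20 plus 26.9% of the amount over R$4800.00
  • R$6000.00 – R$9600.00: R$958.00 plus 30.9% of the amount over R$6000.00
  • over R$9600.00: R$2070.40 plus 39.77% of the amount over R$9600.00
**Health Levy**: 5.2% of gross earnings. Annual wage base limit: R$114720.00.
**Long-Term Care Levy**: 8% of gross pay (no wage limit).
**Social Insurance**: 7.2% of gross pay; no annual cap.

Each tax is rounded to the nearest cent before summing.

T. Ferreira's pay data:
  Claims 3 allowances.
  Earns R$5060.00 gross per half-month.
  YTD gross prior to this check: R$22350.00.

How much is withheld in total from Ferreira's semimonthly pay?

R$1463.66

Earnings Tax: taxable = R$5060.00 − 3×R$428.00 = R$3776.00
  R$316.80 + 19.9% × (R$3776.00 − R$3200.00) = R$316.80 + 19.9% × R$576.00 = R$431.42
Health Levy: 5.2% × R$5060.00 = R$263.12
Long-Term Care Levy: 8% × R$5060.00 = R$404.80
Social Insurance: 7.2% × R$5060.00 = R$364.32
Total: R$431.42 + R$263.12 + R$404.80 + R$364.32 = R$1463.66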